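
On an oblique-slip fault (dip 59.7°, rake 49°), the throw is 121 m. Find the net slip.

186 m

dip-slip = throw / sin(dip) = 121 / sin(59.7°) = 140.1 m
net slip = dip-slip / sin(rake) = 140.1 / sin(49°) = 186 m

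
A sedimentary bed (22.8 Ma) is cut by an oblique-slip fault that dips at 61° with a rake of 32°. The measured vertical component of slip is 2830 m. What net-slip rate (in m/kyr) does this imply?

dip-slip = throw / sin(dip) = 2830 / sin(61°) = 3236 m
net slip = dip-slip / sin(rake) = 3236 / sin(32°) = 6106 m
rate = 6106 m / 22.8 Ma = 0.000268 m/yr = 0.268 m/kyr

0.268 m/kyr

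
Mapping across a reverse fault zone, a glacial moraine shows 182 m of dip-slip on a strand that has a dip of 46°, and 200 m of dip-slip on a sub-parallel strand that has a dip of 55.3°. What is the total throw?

295 m

throw_A = 182 × sin(46°) = 130.9 m
throw_B = 200 × sin(55.3°) = 164.4 m
total = 130.9 + 164.4 = 295 m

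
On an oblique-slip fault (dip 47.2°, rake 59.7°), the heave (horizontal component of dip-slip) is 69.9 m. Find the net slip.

dip-slip = heave / cos(dip) = 69.9 / cos(47.2°) = 102.9 m
net slip = dip-slip / sin(rake) = 102.9 / sin(59.7°) = 119 m

119 m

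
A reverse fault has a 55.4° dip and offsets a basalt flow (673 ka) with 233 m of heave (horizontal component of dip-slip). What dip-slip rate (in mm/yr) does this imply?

0.610 mm/yr

dip-slip = heave / cos(dip) = 233 m / cos(55.4°) = 410.3 m
rate = 410.3 m / 673 ka = 0.000610 m/yr = 0.610 mm/yr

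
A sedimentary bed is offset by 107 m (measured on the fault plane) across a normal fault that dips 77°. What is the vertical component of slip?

104 m

throw = dip-slip × sin(dip) = 107 m × sin(77°) = 104 m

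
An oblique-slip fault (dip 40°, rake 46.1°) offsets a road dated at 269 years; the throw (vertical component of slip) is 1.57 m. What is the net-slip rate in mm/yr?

12.6 mm/yr

dip-slip = throw / sin(dip) = 1.57 / sin(40°) = 2.442 m
net slip = dip-slip / sin(rake) = 2.442 / sin(46.1°) = 3.390 m
rate = 3.390 m / 269 years = 0.0126 m/yr = 12.6 mm/yr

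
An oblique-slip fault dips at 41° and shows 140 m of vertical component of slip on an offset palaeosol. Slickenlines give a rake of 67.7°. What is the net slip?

231 m

dip-slip = throw / sin(dip) = 140 / sin(41°) = 213.4 m
net slip = dip-slip / sin(rake) = 213.4 / sin(67.7°) = 231 m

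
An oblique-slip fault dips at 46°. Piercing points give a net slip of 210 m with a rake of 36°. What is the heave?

dip-slip = net slip × sin(rake) = 210 m × sin(36°) = 123.4 m
heave = dip-slip × cos(dip) = 123.4 × cos(46°) = 85.7 m

85.7 m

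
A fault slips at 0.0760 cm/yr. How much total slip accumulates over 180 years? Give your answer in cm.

slip = rate × time = 0.0760 cm/yr × 180 years = 0.137 m = 13.7 cm

13.7 cm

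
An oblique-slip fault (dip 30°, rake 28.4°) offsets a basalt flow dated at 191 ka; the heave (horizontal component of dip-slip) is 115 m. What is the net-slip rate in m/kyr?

1.46 m/kyr

dip-slip = heave / cos(dip) = 115 / cos(30°) = 132.8 m
net slip = dip-slip / sin(rake) = 132.8 / sin(28.4°) = 279.2 m
rate = 279.2 m / 191 ka = 0.00146 m/yr = 1.46 m/kyr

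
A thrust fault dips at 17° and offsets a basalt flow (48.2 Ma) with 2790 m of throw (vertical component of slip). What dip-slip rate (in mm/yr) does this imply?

dip-slip = throw / sin(dip) = 2790 m / sin(17°) = 9543 m
rate = 9543 m / 48.2 Ma = 0.000198 m/yr = 0.198 mm/yr

0.198 mm/yr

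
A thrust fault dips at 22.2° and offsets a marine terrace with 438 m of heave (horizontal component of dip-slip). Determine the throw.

throw = heave × tan(dip) = 438 × tan(22.2°) = 179 m

179 m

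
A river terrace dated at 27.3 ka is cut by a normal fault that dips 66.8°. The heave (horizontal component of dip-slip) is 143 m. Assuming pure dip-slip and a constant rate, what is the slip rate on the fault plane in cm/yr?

1.33 cm/yr

dip-slip = heave / cos(dip) = 143 m / cos(66.8°) = 363 m
rate = 363 m / 27.3 ka = 0.0133 m/yr = 1.33 cm/yr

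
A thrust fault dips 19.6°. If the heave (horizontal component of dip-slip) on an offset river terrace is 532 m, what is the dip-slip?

565 m

dip-slip = heave / cos(dip) = 532 / cos(19.6°) = 565 m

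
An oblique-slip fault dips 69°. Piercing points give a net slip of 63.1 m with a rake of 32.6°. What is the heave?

12.2 m

dip-slip = net slip × sin(rake) = 63.1 m × sin(32.6°) = 34 m
heave = dip-slip × cos(dip) = 34 × cos(69°) = 12.2 m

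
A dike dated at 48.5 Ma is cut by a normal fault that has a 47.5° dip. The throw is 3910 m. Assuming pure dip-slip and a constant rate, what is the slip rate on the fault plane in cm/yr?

0.0109 cm/yr

dip-slip = throw / sin(dip) = 3910 m / sin(47.5°) = 5303 m
rate = 5303 m / 48.5 Ma = 0.000109 m/yr = 0.0109 cm/yr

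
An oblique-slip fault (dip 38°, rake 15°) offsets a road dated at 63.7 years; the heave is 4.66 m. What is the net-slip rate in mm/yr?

359 mm/yr

dip-slip = heave / cos(dip) = 4.66 / cos(38°) = 5.914 m
net slip = dip-slip / sin(rake) = 5.914 / sin(15°) = 22.85 m
rate = 22.85 m / 63.7 years = 0.359 m/yr = 359 mm/yr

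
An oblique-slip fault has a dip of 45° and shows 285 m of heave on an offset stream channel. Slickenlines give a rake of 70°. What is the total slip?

429 m

dip-slip = heave / cos(dip) = 285 / cos(45°) = 403.1 m
net slip = dip-slip / sin(rake) = 403.1 / sin(70°) = 429 m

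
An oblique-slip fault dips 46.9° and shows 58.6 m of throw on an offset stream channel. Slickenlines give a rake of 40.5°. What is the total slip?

124 m

dip-slip = throw / sin(dip) = 58.6 / sin(46.9°) = 80.26 m
net slip = dip-slip / sin(rake) = 80.26 / sin(40.5°) = 124 m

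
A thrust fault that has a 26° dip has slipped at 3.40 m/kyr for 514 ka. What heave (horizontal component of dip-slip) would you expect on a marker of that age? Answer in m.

dip-slip = rate × time = 3.40 m/kyr × 514 ka = 1748 m
heave = dip-slip × cos(dip) = 1748 × cos(26°) = 1570 m

1570 m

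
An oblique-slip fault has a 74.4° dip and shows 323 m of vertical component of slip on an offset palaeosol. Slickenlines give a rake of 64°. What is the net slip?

373 m

dip-slip = throw / sin(dip) = 323 / sin(74.4°) = 335.4 m
net slip = dip-slip / sin(rake) = 335.4 / sin(64°) = 373 m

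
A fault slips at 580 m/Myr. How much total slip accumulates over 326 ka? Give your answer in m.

slip = rate × time = 580 m/Myr × 326 ka = 189 m

189 m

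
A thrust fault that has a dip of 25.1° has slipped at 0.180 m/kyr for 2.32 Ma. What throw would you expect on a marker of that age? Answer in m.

dip-slip = rate × time = 0.180 m/kyr × 2.32 Ma = 417.6 m
throw = dip-slip × sin(dip) = 417.6 × sin(25.1°) = 177 m

177 m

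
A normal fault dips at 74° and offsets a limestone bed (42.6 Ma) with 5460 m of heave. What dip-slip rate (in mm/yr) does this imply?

dip-slip = heave / cos(dip) = 5460 m / cos(74°) = 19810 m
rate = 19810 m / 42.6 Ma = 0.000465 m/yr = 0.465 mm/yr

0.465 mm/yr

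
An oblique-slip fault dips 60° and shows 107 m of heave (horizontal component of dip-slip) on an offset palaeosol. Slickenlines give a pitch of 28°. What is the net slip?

dip-slip = heave / cos(dip) = 107 / cos(60°) = 214 m
net slip = dip-slip / sin(rake) = 214 / sin(28°) = 456 m

456 m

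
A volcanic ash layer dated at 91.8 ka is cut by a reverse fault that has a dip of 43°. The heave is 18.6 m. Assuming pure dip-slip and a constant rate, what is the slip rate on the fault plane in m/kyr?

dip-slip = heave / cos(dip) = 18.6 m / cos(43°) = 25.43 m
rate = 25.43 m / 91.8 ka = 0.000277 m/yr = 0.277 m/kyr

0.277 m/kyr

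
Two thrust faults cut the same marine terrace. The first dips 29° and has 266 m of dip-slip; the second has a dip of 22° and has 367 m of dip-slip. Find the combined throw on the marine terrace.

throw_A = 266 × sin(29°) = 129 m
throw_B = 367 × sin(22°) = 137.5 m
total = 129 + 137.5 = 266 m

266 m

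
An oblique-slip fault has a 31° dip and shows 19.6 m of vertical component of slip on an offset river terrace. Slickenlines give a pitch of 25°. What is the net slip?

dip-slip = throw / sin(dip) = 19.6 / sin(31°) = 38.06 m
net slip = dip-slip / sin(rake) = 38.06 / sin(25°) = 90 m

90 m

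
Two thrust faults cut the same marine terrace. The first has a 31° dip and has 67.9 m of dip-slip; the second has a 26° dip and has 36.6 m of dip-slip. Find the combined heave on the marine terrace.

heave_A = 67.9 × cos(31°) = 58.20 m
heave_B = 36.6 × cos(26°) = 32.90 m
total = 58.20 + 32.90 = 91.1 m

91.1 m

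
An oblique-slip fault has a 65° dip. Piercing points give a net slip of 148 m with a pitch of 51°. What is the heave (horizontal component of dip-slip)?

dip-slip = net slip × sin(rake) = 148 m × sin(51°) = 115 m
heave = dip-slip × cos(dip) = 115 × cos(65°) = 48.6 m

48.6 m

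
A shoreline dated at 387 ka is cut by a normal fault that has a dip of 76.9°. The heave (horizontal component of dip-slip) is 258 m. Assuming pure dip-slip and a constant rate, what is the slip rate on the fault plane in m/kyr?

2.94 m/kyr

dip-slip = heave / cos(dip) = 258 m / cos(76.9°) = 1138 m
rate = 1138 m / 387 ka = 0.00294 m/yr = 2.94 m/kyr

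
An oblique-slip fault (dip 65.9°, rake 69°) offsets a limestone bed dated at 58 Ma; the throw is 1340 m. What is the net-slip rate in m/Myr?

27.1 m/Myr

dip-slip = throw / sin(dip) = 1340 / sin(65.9°) = 1468 m
net slip = dip-slip / sin(rake) = 1468 / sin(69°) = 1572 m
rate = 1572 m / 58 Ma = 0.0000271 m/yr = 27.1 m/Myr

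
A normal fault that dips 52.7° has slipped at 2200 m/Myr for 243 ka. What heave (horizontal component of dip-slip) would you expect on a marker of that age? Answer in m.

324 m

dip-slip = rate × time = 2200 m/Myr × 243 ka = 534.6 m
heave = dip-slip × cos(dip) = 534.6 × cos(52.7°) = 324 m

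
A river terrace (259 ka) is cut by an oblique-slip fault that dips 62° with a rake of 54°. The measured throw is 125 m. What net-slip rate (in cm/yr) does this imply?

0.0676 cm/yr

dip-slip = throw / sin(dip) = 125 / sin(62°) = 141.6 m
net slip = dip-slip / sin(rake) = 141.6 / sin(54°) = 175 m
rate = 175 m / 259 ka = 0.000676 m/yr = 0.0676 cm/yr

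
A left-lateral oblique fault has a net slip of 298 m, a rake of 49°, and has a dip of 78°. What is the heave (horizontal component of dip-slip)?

46.8 m

dip-slip = net slip × sin(rake) = 298 m × sin(49°) = 224.9 m
heave = dip-slip × cos(dip) = 224.9 × cos(78°) = 46.8 m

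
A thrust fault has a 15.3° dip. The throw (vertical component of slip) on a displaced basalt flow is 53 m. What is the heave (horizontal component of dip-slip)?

194 m

heave = throw / tan(dip) = 53 / tan(15.3°) = 194 m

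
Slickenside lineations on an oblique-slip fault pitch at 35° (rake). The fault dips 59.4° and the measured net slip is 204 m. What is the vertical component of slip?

dip-slip = net slip × sin(rake) = 204 m × sin(35°) = 117 m
throw = dip-slip × sin(dip) = 117 × sin(59.4°) = 101 m

101 m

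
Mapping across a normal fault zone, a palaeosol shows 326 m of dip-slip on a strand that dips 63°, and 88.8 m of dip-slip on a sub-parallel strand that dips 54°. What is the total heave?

heave_A = 326 × cos(63°) = 148 m
heave_B = 88.8 × cos(54°) = 52.20 m
total = 148 + 52.20 = 200 m

200 m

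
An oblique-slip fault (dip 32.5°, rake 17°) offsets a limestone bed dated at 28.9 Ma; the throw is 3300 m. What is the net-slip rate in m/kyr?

dip-slip = throw / sin(dip) = 3300 / sin(32.5°) = 6142 m
net slip = dip-slip / sin(rake) = 6142 / sin(17°) = 21010 m
rate = 21010 m / 28.9 Ma = 0.000727 m/yr = 0.727 m/kyr

0.727 m/kyr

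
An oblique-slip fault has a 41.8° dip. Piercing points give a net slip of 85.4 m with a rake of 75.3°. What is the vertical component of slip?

dip-slip = net slip × sin(rake) = 85.4 m × sin(75.3°) = 82.60 m
throw = dip-slip × sin(dip) = 82.60 × sin(41.8°) = 55.1 m

55.1 m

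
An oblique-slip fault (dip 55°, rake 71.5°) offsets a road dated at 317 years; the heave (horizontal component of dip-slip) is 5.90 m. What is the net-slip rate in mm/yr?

dip-slip = heave / cos(dip) = 5.90 / cos(55°) = 10.29 m
net slip = dip-slip / sin(rake) = 10.29 / sin(71.5°) = 10.85 m
rate = 10.85 m / 317 years = 0.0342 m/yr = 34.2 mm/yr

34.2 mm/yr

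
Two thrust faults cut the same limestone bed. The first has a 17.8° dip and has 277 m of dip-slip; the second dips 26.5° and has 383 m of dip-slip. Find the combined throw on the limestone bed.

256 m

throw_A = 277 × sin(17.8°) = 84.68 m
throw_B = 383 × sin(26.5°) = 170.9 m
total = 84.68 + 170.9 = 256 m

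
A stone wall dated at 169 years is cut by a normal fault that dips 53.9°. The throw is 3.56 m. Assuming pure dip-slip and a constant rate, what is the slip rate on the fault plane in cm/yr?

dip-slip = throw / sin(dip) = 3.56 m / sin(53.9°) = 4.406 m
rate = 4.406 m / 169 years = 0.0261 m/yr = 2.61 cm/yr

2.61 cm/yr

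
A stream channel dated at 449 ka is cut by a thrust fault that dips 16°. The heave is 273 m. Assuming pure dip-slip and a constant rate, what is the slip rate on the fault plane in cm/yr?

0.0633 cm/yr

dip-slip = heave / cos(dip) = 273 m / cos(16°) = 284 m
rate = 284 m / 449 ka = 0.000633 m/yr = 0.0633 cm/yr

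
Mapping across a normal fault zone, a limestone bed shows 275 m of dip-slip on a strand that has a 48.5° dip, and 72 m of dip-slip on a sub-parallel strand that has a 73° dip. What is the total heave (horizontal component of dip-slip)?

203 m

heave_A = 275 × cos(48.5°) = 182.2 m
heave_B = 72 × cos(73°) = 21.05 m
total = 182.2 + 21.05 = 203 m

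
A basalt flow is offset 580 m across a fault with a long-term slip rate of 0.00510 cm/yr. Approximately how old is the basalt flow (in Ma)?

age = offset / rate = 580 m / (0.00510 cm/yr) = 1.14e+07 yr = 11.4 Ma

11.4 Ma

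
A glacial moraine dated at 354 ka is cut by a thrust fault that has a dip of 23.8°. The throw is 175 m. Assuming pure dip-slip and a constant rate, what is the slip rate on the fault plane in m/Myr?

dip-slip = throw / sin(dip) = 175 m / sin(23.8°) = 433.7 m
rate = 433.7 m / 354 ka = 0.00123 m/yr = 1230 m/Myr

1230 m/Myr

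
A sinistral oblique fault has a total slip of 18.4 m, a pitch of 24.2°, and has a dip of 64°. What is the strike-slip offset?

strike-slip = net slip × cos(rake) = 18.4 m × cos(24.2°) = 16.8 m

16.8 m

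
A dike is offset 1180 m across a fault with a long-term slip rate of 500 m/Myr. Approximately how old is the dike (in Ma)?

age = offset / rate = 1180 m / (500 m/Myr) = 2.36e+06 yr = 2.36 Ma

2.36 Ma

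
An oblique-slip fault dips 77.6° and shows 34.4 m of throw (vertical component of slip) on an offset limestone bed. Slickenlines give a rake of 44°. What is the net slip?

dip-slip = throw / sin(dip) = 34.4 / sin(77.6°) = 35.22 m
net slip = dip-slip / sin(rake) = 35.22 / sin(44°) = 50.7 m

50.7 m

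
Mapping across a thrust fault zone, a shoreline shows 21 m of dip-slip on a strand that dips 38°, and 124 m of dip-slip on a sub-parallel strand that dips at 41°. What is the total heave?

heave_A = 21 × cos(38°) = 16.55 m
heave_B = 124 × cos(41°) = 93.58 m
total = 16.55 + 93.58 = 110 m

110 m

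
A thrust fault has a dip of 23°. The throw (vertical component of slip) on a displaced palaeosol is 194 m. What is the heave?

heave = throw / tan(dip) = 194 / tan(23°) = 457 m

457 m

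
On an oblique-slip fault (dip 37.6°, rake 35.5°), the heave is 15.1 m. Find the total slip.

dip-slip = heave / cos(dip) = 15.1 / cos(37.6°) = 19.06 m
net slip = dip-slip / sin(rake) = 19.06 / sin(35.5°) = 32.8 m

32.8 m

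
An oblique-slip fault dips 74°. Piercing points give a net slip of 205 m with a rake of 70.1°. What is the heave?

dip-slip = net slip × sin(rake) = 205 m × sin(70.1°) = 192.8 m
heave = dip-slip × cos(dip) = 192.8 × cos(74°) = 53.1 m

53.1 m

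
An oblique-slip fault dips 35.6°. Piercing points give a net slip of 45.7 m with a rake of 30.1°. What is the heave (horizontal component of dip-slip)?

18.6 m

dip-slip = net slip × sin(rake) = 45.7 m × sin(30.1°) = 22.92 m
heave = dip-slip × cos(dip) = 22.92 × cos(35.6°) = 18.6 m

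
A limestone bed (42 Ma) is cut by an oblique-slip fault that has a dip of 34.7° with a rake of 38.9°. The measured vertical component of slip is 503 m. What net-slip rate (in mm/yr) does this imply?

dip-slip = throw / sin(dip) = 503 / sin(34.7°) = 883.6 m
net slip = dip-slip / sin(rake) = 883.6 / sin(38.9°) = 1407 m
rate = 1407 m / 42 Ma = 0.0000335 m/yr = 0.0335 mm/yr

0.0335 mm/yr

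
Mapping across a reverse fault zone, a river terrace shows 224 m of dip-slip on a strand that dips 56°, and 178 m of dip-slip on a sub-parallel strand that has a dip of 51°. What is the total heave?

237 m

heave_A = 224 × cos(56°) = 125.3 m
heave_B = 178 × cos(51°) = 112 m
total = 125.3 + 112 = 237 m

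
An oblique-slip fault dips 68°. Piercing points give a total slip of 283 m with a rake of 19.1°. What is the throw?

85.9 m

dip-slip = net slip × sin(rake) = 283 m × sin(19.1°) = 92.60 m
throw = dip-slip × sin(dip) = 92.60 × sin(68°) = 85.9 m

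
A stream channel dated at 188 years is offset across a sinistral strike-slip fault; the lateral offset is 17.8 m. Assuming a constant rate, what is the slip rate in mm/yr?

94.7 mm/yr

rate = 17.8 m / 188 years = 0.0947 m/yr = 94.7 mm/yr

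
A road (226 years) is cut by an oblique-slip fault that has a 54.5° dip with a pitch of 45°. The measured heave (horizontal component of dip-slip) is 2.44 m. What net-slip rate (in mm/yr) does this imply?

26.3 mm/yr

dip-slip = heave / cos(dip) = 2.44 / cos(54.5°) = 4.202 m
net slip = dip-slip / sin(rake) = 4.202 / sin(45°) = 5.942 m
rate = 5.942 m / 226 years = 0.0263 m/yr = 26.3 mm/yr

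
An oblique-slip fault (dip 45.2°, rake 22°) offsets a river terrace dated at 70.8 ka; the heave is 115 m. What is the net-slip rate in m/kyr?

6.15 m/kyr

dip-slip = heave / cos(dip) = 115 / cos(45.2°) = 163.2 m
net slip = dip-slip / sin(rake) = 163.2 / sin(22°) = 435.7 m
rate = 435.7 m / 70.8 ka = 0.00615 m/yr = 6.15 m/kyr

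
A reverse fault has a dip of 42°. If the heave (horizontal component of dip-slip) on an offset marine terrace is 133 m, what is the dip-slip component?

dip-slip = heave / cos(dip) = 133 / cos(42°) = 179 m

179 m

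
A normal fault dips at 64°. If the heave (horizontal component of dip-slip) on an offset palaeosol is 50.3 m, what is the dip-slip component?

dip-slip = heave / cos(dip) = 50.3 / cos(64°) = 115 m

115 m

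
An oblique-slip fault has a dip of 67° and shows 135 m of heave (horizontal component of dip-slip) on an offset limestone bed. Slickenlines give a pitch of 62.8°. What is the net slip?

dip-slip = heave / cos(dip) = 135 / cos(67°) = 345.5 m
net slip = dip-slip / sin(rake) = 345.5 / sin(62.8°) = 388 m

388 m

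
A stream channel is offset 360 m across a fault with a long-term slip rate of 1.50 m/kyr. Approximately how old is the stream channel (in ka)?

240 ka

age = offset / rate = 360 m / (1.50 m/kyr) = 240000 yr = 240 ka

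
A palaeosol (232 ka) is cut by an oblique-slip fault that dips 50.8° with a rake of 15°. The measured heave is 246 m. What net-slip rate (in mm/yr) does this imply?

6.48 mm/yr

dip-slip = heave / cos(dip) = 246 / cos(50.8°) = 389.2 m
net slip = dip-slip / sin(rake) = 389.2 / sin(15°) = 1504 m
rate = 1504 m / 232 ka = 0.00648 m/yr = 6.48 mm/yr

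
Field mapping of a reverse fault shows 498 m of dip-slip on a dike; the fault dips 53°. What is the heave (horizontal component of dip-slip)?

heave = dip-slip × cos(dip) = 498 m × cos(53°) = 300 m

300 m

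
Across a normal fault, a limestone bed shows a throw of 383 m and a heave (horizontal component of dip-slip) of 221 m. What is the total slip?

442 m

net slip = √(throw² + heave²) = √(383² + 221²) = 442 m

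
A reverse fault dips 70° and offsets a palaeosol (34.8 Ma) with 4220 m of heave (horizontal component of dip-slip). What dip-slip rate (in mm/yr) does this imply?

dip-slip = heave / cos(dip) = 4220 m / cos(70°) = 12340 m
rate = 12340 m / 34.8 Ma = 0.000355 m/yr = 0.355 mm/yr

0.355 mm/yr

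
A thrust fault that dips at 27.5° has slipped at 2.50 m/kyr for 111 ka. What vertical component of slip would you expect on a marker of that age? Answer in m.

dip-slip = rate × time = 2.50 m/kyr × 111 ka = 277.5 m
throw = dip-slip × sin(dip) = 277.5 × sin(27.5°) = 128 m

128 m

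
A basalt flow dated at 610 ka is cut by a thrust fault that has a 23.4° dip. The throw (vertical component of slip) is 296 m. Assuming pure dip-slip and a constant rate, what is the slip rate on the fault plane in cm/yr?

0.122 cm/yr

dip-slip = throw / sin(dip) = 296 m / sin(23.4°) = 745.3 m
rate = 745.3 m / 610 ka = 0.00122 m/yr = 0.122 cm/yr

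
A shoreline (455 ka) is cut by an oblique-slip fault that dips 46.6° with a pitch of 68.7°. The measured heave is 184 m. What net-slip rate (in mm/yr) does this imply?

dip-slip = heave / cos(dip) = 184 / cos(46.6°) = 267.8 m
net slip = dip-slip / sin(rake) = 267.8 / sin(68.7°) = 287.4 m
rate = 287.4 m / 455 ka = 0.000632 m/yr = 0.632 mm/yr

0.632 mm/yr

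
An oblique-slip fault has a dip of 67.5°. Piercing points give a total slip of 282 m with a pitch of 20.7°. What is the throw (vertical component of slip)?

dip-slip = net slip × sin(rake) = 282 m × sin(20.7°) = 99.68 m
throw = dip-slip × sin(dip) = 99.68 × sin(67.5°) = 92.1 m

92.1 m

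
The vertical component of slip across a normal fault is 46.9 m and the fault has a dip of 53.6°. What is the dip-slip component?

58.3 m

dip-slip = throw / sin(dip) = 46.9 / sin(53.6°) = 58.3 m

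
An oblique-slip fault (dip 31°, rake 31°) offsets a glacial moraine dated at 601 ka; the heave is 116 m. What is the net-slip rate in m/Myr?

437 m/Myr

dip-slip = heave / cos(dip) = 116 / cos(31°) = 135.3 m
net slip = dip-slip / sin(rake) = 135.3 / sin(31°) = 262.8 m
rate = 262.8 m / 601 ka = 0.000437 m/yr = 437 m/Myr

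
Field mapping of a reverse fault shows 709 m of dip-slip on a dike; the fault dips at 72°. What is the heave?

219 m

heave = dip-slip × cos(dip) = 709 m × cos(72°) = 219 m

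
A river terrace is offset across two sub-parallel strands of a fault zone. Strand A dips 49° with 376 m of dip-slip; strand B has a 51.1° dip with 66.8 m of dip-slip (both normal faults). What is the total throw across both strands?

336 m

throw_A = 376 × sin(49°) = 283.8 m
throw_B = 66.8 × sin(51.1°) = 51.99 m
total = 283.8 + 51.99 = 336 m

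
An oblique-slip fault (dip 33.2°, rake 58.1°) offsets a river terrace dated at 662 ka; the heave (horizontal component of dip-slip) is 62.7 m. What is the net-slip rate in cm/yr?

dip-slip = heave / cos(dip) = 62.7 / cos(33.2°) = 74.93 m
net slip = dip-slip / sin(rake) = 74.93 / sin(58.1°) = 88.26 m
rate = 88.26 m / 662 ka = 0.000133 m/yr = 0.0133 cm/yr

0.0133 cm/yr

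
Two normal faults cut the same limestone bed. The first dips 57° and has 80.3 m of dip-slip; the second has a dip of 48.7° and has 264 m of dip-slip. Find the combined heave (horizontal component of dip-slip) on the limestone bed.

218 m

heave_A = 80.3 × cos(57°) = 43.73 m
heave_B = 264 × cos(48.7°) = 174.2 m
total = 43.73 + 174.2 = 218 m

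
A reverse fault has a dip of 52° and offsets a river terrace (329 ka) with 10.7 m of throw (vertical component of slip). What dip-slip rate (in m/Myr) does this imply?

dip-slip = throw / sin(dip) = 10.7 m / sin(52°) = 13.58 m
rate = 13.58 m / 329 ka = 0.0000413 m/yr = 41.3 m/Myr

41.3 m/Myr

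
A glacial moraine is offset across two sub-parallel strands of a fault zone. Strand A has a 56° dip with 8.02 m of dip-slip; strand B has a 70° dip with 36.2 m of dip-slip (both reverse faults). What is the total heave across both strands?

16.9 m

heave_A = 8.02 × cos(56°) = 4.485 m
heave_B = 36.2 × cos(70°) = 12.38 m
total = 4.485 + 12.38 = 16.9 m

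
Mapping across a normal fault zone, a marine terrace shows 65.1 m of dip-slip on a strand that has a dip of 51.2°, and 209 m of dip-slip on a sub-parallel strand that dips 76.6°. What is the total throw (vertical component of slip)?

throw_A = 65.1 × sin(51.2°) = 50.73 m
throw_B = 209 × sin(76.6°) = 203.3 m
total = 50.73 + 203.3 = 254 m

254 m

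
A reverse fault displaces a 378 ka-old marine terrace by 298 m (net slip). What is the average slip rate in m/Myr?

rate = 298 m / 378 ka = 0.000788 m/yr = 788 m/Myr

788 m/Myr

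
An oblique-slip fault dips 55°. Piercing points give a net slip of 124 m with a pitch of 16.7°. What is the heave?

20.4 m

dip-slip = net slip × sin(rake) = 124 m × sin(16.7°) = 35.63 m
heave = dip-slip × cos(dip) = 35.63 × cos(55°) = 20.4 m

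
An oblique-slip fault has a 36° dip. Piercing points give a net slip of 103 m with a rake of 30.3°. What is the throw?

dip-slip = net slip × sin(rake) = 103 m × sin(30.3°) = 51.97 m
throw = dip-slip × sin(dip) = 51.97 × sin(36°) = 30.5 m

30.5 m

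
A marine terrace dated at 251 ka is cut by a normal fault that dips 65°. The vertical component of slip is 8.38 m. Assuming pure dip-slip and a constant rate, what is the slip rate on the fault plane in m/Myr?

36.8 m/Myr

dip-slip = throw / sin(dip) = 8.38 m / sin(65°) = 9.246 m
rate = 9.246 m / 251 ka = 0.0000368 m/yr = 36.8 m/Myr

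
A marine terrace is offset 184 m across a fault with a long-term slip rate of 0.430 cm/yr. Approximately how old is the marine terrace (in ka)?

42.8 ka

age = offset / rate = 184 m / (0.430 cm/yr) = 42800 yr = 42.8 ka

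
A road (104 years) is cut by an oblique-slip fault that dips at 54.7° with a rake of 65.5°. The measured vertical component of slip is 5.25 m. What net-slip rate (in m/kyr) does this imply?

dip-slip = throw / sin(dip) = 5.25 / sin(54.7°) = 6.433 m
net slip = dip-slip / sin(rake) = 6.433 / sin(65.5°) = 7.069 m
rate = 7.069 m / 104 years = 0.0680 m/yr = 68 m/kyr

68 m/kyr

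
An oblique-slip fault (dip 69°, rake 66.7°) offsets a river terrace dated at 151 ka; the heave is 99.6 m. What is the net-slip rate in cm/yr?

dip-slip = heave / cos(dip) = 99.6 / cos(69°) = 277.9 m
net slip = dip-slip / sin(rake) = 277.9 / sin(66.7°) = 302.6 m
rate = 302.6 m / 151 ka = 0.00200 m/yr = 0.200 cm/yr

0.200 cm/yr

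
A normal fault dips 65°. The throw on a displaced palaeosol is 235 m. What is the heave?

110 m

heave = throw / tan(dip) = 235 / tan(65°) = 110 m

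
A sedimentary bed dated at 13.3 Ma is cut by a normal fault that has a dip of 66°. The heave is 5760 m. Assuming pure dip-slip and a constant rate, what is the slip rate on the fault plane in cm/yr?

0.106 cm/yr

dip-slip = heave / cos(dip) = 5760 m / cos(66°) = 14160 m
rate = 14160 m / 13.3 Ma = 0.00106 m/yr = 0.106 cm/yr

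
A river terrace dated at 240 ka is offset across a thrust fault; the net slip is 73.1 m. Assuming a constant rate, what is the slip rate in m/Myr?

305 m/Myr

rate = 73.1 m / 240 ka = 0.000305 m/yr = 305 m/Myr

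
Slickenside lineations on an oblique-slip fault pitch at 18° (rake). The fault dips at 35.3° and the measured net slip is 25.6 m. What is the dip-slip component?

7.91 m

dip-slip = net slip × sin(rake) = 25.6 m × sin(18°) = 7.91 m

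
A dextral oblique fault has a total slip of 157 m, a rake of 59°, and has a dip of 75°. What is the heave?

34.8 m

dip-slip = net slip × sin(rake) = 157 m × sin(59°) = 134.6 m
heave = dip-slip × cos(dip) = 134.6 × cos(75°) = 34.8 m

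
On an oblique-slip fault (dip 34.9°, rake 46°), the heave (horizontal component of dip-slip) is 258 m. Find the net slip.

437 m

dip-slip = heave / cos(dip) = 258 / cos(34.9°) = 314.6 m
net slip = dip-slip / sin(rake) = 314.6 / sin(46°) = 437 m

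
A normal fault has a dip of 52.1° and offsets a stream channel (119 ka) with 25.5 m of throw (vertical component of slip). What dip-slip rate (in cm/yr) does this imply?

dip-slip = throw / sin(dip) = 25.5 m / sin(52.1°) = 32.32 m
rate = 32.32 m / 119 ka = 0.000272 m/yr = 0.0272 cm/yr

0.0272 cm/yr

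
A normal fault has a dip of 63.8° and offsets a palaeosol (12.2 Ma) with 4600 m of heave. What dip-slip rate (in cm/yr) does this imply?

dip-slip = heave / cos(dip) = 4600 m / cos(63.8°) = 10420 m
rate = 10420 m / 12.2 Ma = 0.000854 m/yr = 0.0854 cm/yr

0.0854 cm/yr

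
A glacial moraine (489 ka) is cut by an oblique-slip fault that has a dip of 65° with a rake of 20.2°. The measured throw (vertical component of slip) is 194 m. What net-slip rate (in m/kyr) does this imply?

1.27 m/kyr

dip-slip = throw / sin(dip) = 194 / sin(65°) = 214.1 m
net slip = dip-slip / sin(rake) = 214.1 / sin(20.2°) = 619.9 m
rate = 619.9 m / 489 ka = 0.00127 m/yr = 1.27 m/kyr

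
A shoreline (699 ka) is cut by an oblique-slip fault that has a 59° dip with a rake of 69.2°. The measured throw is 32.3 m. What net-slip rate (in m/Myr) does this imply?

dip-slip = throw / sin(dip) = 32.3 / sin(59°) = 37.68 m
net slip = dip-slip / sin(rake) = 37.68 / sin(69.2°) = 40.31 m
rate = 40.31 m / 699 ka = 0.0000577 m/yr = 57.7 m/Myr

57.7 m/Myr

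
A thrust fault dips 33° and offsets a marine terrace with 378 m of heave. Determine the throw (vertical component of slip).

throw = heave × tan(dip) = 378 × tan(33°) = 245 m

245 m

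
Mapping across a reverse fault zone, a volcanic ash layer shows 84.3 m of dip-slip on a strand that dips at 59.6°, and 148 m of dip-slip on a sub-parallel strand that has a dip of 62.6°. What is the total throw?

throw_A = 84.3 × sin(59.6°) = 72.71 m
throw_B = 148 × sin(62.6°) = 131.4 m
total = 72.71 + 131.4 = 204 m

204 m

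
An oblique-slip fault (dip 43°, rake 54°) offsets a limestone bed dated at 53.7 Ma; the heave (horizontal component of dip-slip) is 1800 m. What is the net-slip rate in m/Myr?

dip-slip = heave / cos(dip) = 1800 / cos(43°) = 2461 m
net slip = dip-slip / sin(rake) = 2461 / sin(54°) = 3042 m
rate = 3042 m / 53.7 Ma = 0.0000567 m/yr = 56.7 m/Myr

56.7 m/Myr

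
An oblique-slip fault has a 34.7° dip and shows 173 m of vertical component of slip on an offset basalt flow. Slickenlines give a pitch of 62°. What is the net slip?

344 m

dip-slip = throw / sin(dip) = 173 / sin(34.7°) = 303.9 m
net slip = dip-slip / sin(rake) = 303.9 / sin(62°) = 344 m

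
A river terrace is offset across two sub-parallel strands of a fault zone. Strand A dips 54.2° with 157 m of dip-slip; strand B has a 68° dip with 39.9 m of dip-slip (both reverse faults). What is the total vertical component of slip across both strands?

throw_A = 157 × sin(54.2°) = 127.3 m
throw_B = 39.9 × sin(68°) = 36.99 m
total = 127.3 + 36.99 = 164 m

164 m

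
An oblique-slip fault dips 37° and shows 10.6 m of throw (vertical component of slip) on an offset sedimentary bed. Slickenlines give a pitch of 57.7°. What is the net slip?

dip-slip = throw / sin(dip) = 10.6 / sin(37°) = 17.61 m
net slip = dip-slip / sin(rake) = 17.61 / sin(57.7°) = 20.8 m

20.8 m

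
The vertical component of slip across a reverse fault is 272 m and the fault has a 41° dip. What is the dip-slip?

415 m

dip-slip = throw / sin(dip) = 272 / sin(41°) = 415 m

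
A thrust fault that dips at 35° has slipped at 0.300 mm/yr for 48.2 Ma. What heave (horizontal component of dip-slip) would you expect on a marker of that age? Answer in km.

dip-slip = rate × time = 0.300 mm/yr × 48.2 Ma = 14460 m
heave = dip-slip × cos(dip) = 14460 × cos(35°) = 11800 m = 11.8 km

11.8 km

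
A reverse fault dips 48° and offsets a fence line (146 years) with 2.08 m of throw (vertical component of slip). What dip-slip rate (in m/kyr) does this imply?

dip-slip = throw / sin(dip) = 2.08 m / sin(48°) = 2.799 m
rate = 2.799 m / 146 years = 0.0192 m/yr = 19.2 m/kyr

19.2 m/kyr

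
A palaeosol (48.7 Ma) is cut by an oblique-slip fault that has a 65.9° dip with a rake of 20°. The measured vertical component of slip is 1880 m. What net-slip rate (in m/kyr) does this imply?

dip-slip = throw / sin(dip) = 1880 / sin(65.9°) = 2060 m
net slip = dip-slip / sin(rake) = 2060 / sin(20°) = 6022 m
rate = 6022 m / 48.7 Ma = 0.000124 m/yr = 0.124 m/kyr

0.124 m/kyr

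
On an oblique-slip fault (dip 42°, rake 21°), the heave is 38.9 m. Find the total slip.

146 m

dip-slip = heave / cos(dip) = 38.9 / cos(42°) = 52.35 m
net slip = dip-slip / sin(rake) = 52.35 / sin(21°) = 146 m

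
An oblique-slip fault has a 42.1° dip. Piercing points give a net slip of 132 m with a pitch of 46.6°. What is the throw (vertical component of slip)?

64.3 m

dip-slip = net slip × sin(rake) = 132 m × sin(46.6°) = 95.91 m
throw = dip-slip × sin(dip) = 95.91 × sin(42.1°) = 64.3 m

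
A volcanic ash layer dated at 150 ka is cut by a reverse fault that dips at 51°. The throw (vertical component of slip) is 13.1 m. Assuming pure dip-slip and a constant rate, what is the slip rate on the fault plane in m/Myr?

112 m/Myr

dip-slip = throw / sin(dip) = 13.1 m / sin(51°) = 16.86 m
rate = 16.86 m / 150 ka = 0.000112 m/yr = 112 m/Myr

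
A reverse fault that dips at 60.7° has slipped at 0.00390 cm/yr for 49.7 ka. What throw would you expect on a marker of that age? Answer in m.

dip-slip = rate × time = 0.00390 cm/yr × 49.7 ka = 1.938 m
throw = dip-slip × sin(dip) = 1.938 × sin(60.7°) = 1.69 m

1.69 m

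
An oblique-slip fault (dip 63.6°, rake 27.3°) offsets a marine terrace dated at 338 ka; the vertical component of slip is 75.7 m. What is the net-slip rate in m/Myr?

dip-slip = throw / sin(dip) = 75.7 / sin(63.6°) = 84.51 m
net slip = dip-slip / sin(rake) = 84.51 / sin(27.3°) = 184.3 m
rate = 184.3 m / 338 ka = 0.000545 m/yr = 545 m/Myr

545 m/Myr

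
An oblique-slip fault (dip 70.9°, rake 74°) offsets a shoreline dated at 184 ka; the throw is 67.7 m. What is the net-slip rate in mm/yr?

0.405 mm/yr

dip-slip = throw / sin(dip) = 67.7 / sin(70.9°) = 71.64 m
net slip = dip-slip / sin(rake) = 71.64 / sin(74°) = 74.53 m
rate = 74.53 m / 184 ka = 0.000405 m/yr = 0.405 mm/yr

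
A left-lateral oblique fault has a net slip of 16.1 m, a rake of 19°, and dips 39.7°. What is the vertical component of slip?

3.35 m

dip-slip = net slip × sin(rake) = 16.1 m × sin(19°) = 5.242 m
throw = dip-slip × sin(dip) = 5.242 × sin(39.7°) = 3.35 m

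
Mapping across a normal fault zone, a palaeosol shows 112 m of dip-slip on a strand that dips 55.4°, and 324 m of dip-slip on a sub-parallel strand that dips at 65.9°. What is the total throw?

388 m

throw_A = 112 × sin(55.4°) = 92.19 m
throw_B = 324 × sin(65.9°) = 295.8 m
total = 92.19 + 295.8 = 388 m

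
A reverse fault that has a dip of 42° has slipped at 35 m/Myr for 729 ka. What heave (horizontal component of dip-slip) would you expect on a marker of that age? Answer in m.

19 m

dip-slip = rate × time = 35 m/Myr × 729 ka = 25.51 m
heave = dip-slip × cos(dip) = 25.51 × cos(42°) = 19 m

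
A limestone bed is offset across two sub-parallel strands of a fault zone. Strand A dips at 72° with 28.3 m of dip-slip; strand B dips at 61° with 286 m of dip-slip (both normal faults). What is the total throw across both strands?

throw_A = 28.3 × sin(72°) = 26.91 m
throw_B = 286 × sin(61°) = 250.1 m
total = 26.91 + 250.1 = 277 m

277 m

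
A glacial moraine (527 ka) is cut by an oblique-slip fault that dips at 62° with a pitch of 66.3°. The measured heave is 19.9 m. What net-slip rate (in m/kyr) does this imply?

dip-slip = heave / cos(dip) = 19.9 / cos(62°) = 42.39 m
net slip = dip-slip / sin(rake) = 42.39 / sin(66.3°) = 46.29 m
rate = 46.29 m / 527 ka = 0.0000878 m/yr = 0.0878 m/kyr

0.0878 m/kyr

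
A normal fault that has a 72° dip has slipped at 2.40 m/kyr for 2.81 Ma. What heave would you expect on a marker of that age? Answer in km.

2.08 km

dip-slip = rate × time = 2.40 m/kyr × 2.81 Ma = 6744 m
heave = dip-slip × cos(dip) = 6744 × cos(72°) = 2080 m = 2.08 km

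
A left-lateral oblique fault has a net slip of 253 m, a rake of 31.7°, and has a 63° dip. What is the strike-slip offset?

strike-slip = net slip × cos(rake) = 253 m × cos(31.7°) = 215 m

215 m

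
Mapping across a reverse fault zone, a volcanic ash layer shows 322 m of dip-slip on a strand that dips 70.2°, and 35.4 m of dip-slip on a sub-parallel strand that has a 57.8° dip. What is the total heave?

heave_A = 322 × cos(70.2°) = 109.1 m
heave_B = 35.4 × cos(57.8°) = 18.86 m
total = 109.1 + 18.86 = 128 m

128 m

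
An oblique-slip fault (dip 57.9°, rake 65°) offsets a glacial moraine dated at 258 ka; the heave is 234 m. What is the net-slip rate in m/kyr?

1.88 m/kyr

dip-slip = heave / cos(dip) = 234 / cos(57.9°) = 440.3 m
net slip = dip-slip / sin(rake) = 440.3 / sin(65°) = 485.9 m
rate = 485.9 m / 258 ka = 0.00188 m/yr = 1.88 m/kyr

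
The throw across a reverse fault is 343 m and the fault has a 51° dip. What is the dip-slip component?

dip-slip = throw / sin(dip) = 343 / sin(51°) = 441 m

441 m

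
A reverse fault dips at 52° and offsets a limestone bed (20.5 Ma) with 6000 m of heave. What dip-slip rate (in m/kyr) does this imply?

0.475 m/kyr

dip-slip = heave / cos(dip) = 6000 m / cos(52°) = 9746 m
rate = 9746 m / 20.5 Ma = 0.000475 m/yr = 0.475 m/kyr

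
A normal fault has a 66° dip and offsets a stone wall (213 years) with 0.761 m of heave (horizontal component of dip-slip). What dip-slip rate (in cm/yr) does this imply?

dip-slip = heave / cos(dip) = 0.761 m / cos(66°) = 1.871 m
rate = 1.871 m / 213 years = 0.00878 m/yr = 0.878 cm/yr

0.878 cm/yr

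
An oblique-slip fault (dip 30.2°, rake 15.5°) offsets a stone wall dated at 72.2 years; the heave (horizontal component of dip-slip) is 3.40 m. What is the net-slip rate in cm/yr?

20.4 cm/yr

dip-slip = heave / cos(dip) = 3.40 / cos(30.2°) = 3.934 m
net slip = dip-slip / sin(rake) = 3.934 / sin(15.5°) = 14.72 m
rate = 14.72 m / 72.2 years = 0.204 m/yr = 20.4 cm/yr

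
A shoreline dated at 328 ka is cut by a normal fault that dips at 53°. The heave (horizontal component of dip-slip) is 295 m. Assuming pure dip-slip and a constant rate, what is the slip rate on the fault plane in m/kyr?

1.49 m/kyr

dip-slip = heave / cos(dip) = 295 m / cos(53°) = 490.2 m
rate = 490.2 m / 328 ka = 0.00149 m/yr = 1.49 m/kyr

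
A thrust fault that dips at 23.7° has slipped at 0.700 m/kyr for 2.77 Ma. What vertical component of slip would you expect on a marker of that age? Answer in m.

779 m

dip-slip = rate × time = 0.700 m/kyr × 2.77 Ma = 1939 m
throw = dip-slip × sin(dip) = 1939 × sin(23.7°) = 779 m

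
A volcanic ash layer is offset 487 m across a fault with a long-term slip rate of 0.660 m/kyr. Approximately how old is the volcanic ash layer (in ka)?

738 ka

age = offset / rate = 487 m / (0.660 m/kyr) = 738000 yr = 738 ka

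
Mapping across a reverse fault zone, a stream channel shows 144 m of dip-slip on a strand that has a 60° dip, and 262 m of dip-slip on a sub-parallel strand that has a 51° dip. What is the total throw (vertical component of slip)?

throw_A = 144 × sin(60°) = 124.7 m
throw_B = 262 × sin(51°) = 203.6 m
total = 124.7 + 203.6 = 328 m

328 m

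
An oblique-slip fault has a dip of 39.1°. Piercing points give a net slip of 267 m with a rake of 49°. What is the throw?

dip-slip = net slip × sin(rake) = 267 m × sin(49°) = 201.5 m
throw = dip-slip × sin(dip) = 201.5 × sin(39.1°) = 127 m

127 m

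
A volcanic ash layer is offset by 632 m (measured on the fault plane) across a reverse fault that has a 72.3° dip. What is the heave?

heave = dip-slip × cos(dip) = 632 m × cos(72.3°) = 192 m

192 m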